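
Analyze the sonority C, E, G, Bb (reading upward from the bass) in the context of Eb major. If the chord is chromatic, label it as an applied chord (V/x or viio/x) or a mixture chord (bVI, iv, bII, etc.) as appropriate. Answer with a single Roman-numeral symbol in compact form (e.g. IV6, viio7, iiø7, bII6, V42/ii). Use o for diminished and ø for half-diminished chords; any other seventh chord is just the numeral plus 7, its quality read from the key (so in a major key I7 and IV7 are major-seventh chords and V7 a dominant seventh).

The pitches C-E-G-Bb form a dominant seventh chord rooted on C.
C is not a diatonic chord root with this quality in Eb major, but it lies a perfect fifth above F (ii), so the chord functions as an applied dominant of ii.

V7/ii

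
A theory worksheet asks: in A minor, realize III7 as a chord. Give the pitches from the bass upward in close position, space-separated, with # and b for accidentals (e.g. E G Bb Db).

C E G B

In A minor, the third degree is C, and the diatonic chord built there is a major seventh chord.
That chord is spelled C-E-G-B.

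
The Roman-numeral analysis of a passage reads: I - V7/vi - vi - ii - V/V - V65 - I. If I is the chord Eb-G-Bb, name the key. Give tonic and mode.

I is given as Eb-G-Bb — a major triad with root Eb.
If Eb is scale degree 1 and the mode makes that degree carry a major triad, the tonic is Eb and the mode is major.

Eb major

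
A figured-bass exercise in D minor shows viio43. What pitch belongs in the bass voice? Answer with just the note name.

G

viio in D minor has root C#; the chord is C#-E-G-Bb.
The figure 43 means second inversion — the fifth is in the bass.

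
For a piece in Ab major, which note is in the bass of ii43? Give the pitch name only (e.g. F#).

ii in Ab major has root Bb; the chord is Bb-Db-F-Ab.
The figure 43 means second inversion — the fifth is in the bass.

F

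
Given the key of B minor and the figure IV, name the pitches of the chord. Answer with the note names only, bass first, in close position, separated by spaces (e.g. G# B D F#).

E G# B

IV is the major subdominant, borrowed from the parallel major. In B minor that root is E.
So the chord is E-G#-B, a major triad.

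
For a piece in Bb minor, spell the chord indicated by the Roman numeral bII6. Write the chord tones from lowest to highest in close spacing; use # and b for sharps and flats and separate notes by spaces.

Eb Gb Cb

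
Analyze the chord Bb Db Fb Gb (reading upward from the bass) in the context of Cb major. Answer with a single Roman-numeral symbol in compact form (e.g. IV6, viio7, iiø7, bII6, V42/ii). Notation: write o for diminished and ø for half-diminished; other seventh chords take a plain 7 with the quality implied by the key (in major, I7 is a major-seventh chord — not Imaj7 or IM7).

The pitches Gb-Bb-Db-Fb form a dominant seventh chord rooted on Gb.
Gb is scale degree 5 in Cb major, and a dominant seventh chord on that degree is written V7.
With Bb in the bass the chord is in first inversion, so the figured bass is 65.

V65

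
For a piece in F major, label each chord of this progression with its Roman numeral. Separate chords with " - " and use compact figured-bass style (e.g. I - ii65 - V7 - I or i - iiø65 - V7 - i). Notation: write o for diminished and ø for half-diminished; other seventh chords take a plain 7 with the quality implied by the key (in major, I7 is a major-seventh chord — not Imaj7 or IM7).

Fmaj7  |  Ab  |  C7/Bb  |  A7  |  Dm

Fmaj7: major seventh chord on F = scale degree 1 → I7.
Ab: Ab with this quality isn't in the key; it's bIII, borrowed from the parallel minor.
C7/Bb: dominant seventh chord on C = scale degree 5 → V42.
A7: a dominant seventh chord on A, the applied dominant of vi → V7/vi.
Dm: root D is the submediant; minor triad there is vi.

I7 - bIII - V42 - V7/vi - vi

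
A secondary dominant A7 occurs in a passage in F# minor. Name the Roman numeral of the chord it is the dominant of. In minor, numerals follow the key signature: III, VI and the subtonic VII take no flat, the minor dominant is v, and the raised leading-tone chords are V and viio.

VI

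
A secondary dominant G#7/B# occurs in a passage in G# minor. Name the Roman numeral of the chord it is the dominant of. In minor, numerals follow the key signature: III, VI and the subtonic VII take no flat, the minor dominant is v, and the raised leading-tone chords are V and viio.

The chord is a dominant seventh chord on G#.
A dominant resolves down a perfect fifth: G# → C#. In G# minor, C# is scale degree 4, i.e. iv.

iv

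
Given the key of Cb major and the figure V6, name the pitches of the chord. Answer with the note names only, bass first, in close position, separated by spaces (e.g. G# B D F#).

Bb Db Gb

The numeral's case and figure indicate a major triad. In Cb major its root, the fifth degree, is Gb.
That chord is spelled Gb-Bb-Db.
The figured bass 6 indicates first inversion, placing the third (Bb) in the bass: Bb-Db-Gb.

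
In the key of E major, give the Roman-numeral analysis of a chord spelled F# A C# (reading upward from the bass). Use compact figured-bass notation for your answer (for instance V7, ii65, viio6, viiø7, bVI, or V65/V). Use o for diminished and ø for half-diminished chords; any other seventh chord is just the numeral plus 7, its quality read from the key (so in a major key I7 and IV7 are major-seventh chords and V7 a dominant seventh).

ii

Stacked in thirds the chord is F#-A-C#: a minor triad on F#.
F# is scale degree 2 in E major, and a minor triad on that degree is written ii.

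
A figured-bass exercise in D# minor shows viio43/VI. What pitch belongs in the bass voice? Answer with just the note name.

E

The applied chord viio43/VI is rooted on A#: A#-C#-E-G.
The figure 43 means second inversion — the fifth is in the bass.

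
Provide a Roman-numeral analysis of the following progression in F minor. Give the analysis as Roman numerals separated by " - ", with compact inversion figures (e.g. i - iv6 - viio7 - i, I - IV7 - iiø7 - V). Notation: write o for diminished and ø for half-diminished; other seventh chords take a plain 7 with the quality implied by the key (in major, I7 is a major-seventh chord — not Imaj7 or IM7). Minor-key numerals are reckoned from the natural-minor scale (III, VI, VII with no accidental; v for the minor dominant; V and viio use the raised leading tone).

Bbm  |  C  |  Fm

iv - V - i

Bbm has root Bb, degree 4 in F minor, so iv.
C: major triad on C = scale degree 5 → V.
Fm has root F, degree 1 in F minor, so i.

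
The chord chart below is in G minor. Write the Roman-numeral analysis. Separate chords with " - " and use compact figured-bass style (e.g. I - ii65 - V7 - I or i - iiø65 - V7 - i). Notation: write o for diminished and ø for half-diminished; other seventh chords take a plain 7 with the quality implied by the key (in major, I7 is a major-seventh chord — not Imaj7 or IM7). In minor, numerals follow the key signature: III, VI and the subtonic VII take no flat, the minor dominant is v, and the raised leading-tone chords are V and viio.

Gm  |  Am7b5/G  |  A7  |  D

Gm has root G, degree 1 in G minor, so i.
Am7b5/G has root A, degree 2 in G minor, so iiø42.
A7 is the secondary dominant of V (dominant seventh chord on A): V7/V.
D has root D, degree 5 in G minor, so V.

i - iiø42 - V7/V - V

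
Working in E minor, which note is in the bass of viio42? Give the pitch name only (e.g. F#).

viio in E minor has root D#; the chord is D#-F#-A-C.
The figure 42 means third inversion — the seventh is in the bass.

C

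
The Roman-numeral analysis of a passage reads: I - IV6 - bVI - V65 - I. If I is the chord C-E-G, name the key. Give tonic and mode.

I is given as C-E-G — a major triad with root C.
If C is scale degree 1 and the mode makes that degree carry a major triad, the tonic is C and the mode is major.

C major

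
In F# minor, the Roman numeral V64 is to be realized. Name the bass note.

V in F# minor has root C#; the chord is C#-E#-G#.
The figure 64 means second inversion — the fifth is in the bass.

G#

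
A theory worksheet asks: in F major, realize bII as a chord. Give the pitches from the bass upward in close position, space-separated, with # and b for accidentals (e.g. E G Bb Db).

Gb Bb Db

bII is the Neapolitan chord — a major triad on the lowered second degree. In F major that root is Gb.
So the chord is Gb-Bb-Db, a major triad.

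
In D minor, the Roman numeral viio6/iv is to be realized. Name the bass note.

The applied chord viio6/iv is rooted on F#: F#-A-C.
The figure 6 means first inversion — the third is in the bass.

A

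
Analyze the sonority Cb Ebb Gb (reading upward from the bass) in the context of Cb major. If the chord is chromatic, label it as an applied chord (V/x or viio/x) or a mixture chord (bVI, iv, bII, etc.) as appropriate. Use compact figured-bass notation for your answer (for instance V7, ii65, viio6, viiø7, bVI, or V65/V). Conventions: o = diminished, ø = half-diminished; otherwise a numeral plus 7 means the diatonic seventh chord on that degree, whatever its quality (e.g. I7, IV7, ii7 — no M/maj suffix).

Stacked in thirds the chord is Cb-Ebb-Gb: a minor triad on Cb.
Cb is the first degree of Cb major. This is the minor tonic, borrowed from the parallel minor.

i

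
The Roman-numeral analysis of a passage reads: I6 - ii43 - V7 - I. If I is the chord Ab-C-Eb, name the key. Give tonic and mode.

The anchor chord is a major triad on Ab, labeled I.
If Ab is scale degree 1 and the mode makes that degree carry a major triad, the tonic is Ab and the mode is major.

Ab major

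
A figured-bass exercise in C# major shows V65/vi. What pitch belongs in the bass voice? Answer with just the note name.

The applied chord V65/vi is rooted on E#: E#-G##-B#-D#.
The figure 65 means first inversion — the third is in the bass.

G##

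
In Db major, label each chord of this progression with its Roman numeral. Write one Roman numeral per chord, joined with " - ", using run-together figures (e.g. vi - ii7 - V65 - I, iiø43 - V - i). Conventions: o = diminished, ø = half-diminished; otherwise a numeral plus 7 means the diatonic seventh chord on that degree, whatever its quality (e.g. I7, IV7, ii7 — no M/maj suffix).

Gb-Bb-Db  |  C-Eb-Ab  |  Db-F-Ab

Gb-Bb-Db: major triad on Gb = scale degree 4 → IV.
C-Eb-Ab has root Ab, degree 5 in Db major, so V6.
Db-F-Ab: major triad on Db = scale degree 1 → I.

IV - V6 - I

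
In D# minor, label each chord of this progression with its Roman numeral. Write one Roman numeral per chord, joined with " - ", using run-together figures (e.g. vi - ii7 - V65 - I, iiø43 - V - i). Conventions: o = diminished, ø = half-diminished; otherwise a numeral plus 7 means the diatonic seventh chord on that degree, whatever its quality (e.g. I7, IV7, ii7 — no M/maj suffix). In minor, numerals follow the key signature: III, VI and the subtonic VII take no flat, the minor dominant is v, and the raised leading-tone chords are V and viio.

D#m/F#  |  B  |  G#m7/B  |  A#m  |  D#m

i6 - VI - iv65 - v - i

D#m/F# has root D#, degree 1 in D# minor, so i6.
B has root B, degree 6 in D# minor, so VI.
G#m7/B: root G# is the subdominant; minor seventh chord there is iv65.
A#m: minor triad on A# = scale degree 5 → v.
D#m: root D# is the tonic; minor triad there is i.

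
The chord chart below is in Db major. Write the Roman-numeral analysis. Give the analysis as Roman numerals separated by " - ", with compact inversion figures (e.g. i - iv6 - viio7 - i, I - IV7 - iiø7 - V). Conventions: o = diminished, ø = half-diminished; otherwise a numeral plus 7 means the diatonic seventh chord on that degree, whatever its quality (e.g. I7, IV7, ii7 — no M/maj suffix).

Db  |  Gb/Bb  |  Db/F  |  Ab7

I - IV6 - I6 - V7

Db has root Db, degree 1 in Db major, so I.
Gb/Bb has root Gb, degree 4 in Db major, so IV6.
Db/F has root Db, degree 1 in Db major, so I6.
Ab7: dominant seventh chord on Ab = scale degree 5 → V7.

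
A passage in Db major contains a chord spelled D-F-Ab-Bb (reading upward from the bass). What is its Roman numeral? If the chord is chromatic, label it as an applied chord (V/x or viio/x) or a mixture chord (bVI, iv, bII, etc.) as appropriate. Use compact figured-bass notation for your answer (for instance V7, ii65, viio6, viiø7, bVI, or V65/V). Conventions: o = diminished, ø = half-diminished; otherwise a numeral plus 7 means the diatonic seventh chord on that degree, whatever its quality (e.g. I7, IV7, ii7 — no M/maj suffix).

V65/ii

Stacked in thirds the chord is Bb-D-F-Ab: a dominant seventh chord on Bb.
Bb is not a diatonic chord root with this quality in Db major, but it lies a perfect fifth above Eb (ii), so the chord functions as an applied dominant of ii.
With D in the bass the chord is in first inversion, so the figured bass is 65.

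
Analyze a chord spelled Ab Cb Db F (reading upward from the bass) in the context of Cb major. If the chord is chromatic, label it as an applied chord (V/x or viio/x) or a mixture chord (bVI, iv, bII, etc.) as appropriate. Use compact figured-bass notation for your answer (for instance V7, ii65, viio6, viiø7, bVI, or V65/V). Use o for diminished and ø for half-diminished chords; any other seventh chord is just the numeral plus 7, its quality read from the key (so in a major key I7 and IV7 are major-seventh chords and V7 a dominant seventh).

Stacked in thirds the chord is Db-F-Ab-Cb: a dominant seventh chord on Db.
Db is not a diatonic chord root with this quality in Cb major, but it lies a perfect fifth above Gb (V), so the chord functions as an applied dominant of V.
With Ab in the bass the chord is in second inversion, so the figured bass is 43.

V43/V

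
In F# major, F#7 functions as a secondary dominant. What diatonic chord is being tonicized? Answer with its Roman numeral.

IV

The chord is a dominant seventh chord on F#.
A dominant resolves down a perfect fifth: F# → B. In F# major, B is scale degree 4, i.e. IV.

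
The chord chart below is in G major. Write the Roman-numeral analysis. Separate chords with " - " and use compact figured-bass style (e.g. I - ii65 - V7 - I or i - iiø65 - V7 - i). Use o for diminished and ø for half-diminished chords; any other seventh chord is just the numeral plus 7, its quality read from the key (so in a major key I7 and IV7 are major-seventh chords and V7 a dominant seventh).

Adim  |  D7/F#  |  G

Adim: A with this quality isn't in the key; it's iio, borrowed from the parallel minor.
D7/F# has root D, degree 5 in G major, so V65.
G: major triad on G = scale degree 1 → I.

iio - V65 - I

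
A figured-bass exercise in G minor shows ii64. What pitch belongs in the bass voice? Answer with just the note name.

ii in G minor has root A; the chord is A-C-E.
The figure 64 means second inversion — the fifth is in the bass.

E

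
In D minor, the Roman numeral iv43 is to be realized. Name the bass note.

D

iv in D minor has root G; the chord is G-Bb-D-F.
The figure 43 means second inversion — the fifth is in the bass.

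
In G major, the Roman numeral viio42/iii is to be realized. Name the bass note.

The applied chord viio42/iii is rooted on A#: A#-C#-E-G.
The figure 42 means third inversion — the seventh is in the bass.

G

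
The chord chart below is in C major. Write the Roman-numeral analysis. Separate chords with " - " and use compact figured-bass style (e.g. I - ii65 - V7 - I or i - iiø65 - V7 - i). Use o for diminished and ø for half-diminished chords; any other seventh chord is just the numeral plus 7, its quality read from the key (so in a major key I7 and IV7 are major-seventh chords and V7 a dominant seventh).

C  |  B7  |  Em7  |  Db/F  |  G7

C: root C is the tonic; major triad there is I.
B7: a dominant seventh chord on B, the applied dominant of iii → V7/iii.
Em7 has root E, degree 3 in C major, so iii7.
Db/F: Db with this quality isn't in the key; a major triad on b2 is the Neapolitan sixth, bII6 (third, F, in the bass — hence the 6).
G7 has root G, degree 5 in C major, so V7.

I - V7/iii - iii7 - bII6 - V7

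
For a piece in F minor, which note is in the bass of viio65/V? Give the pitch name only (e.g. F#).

D

The applied chord viio65/V is rooted on B: B-D-F-Ab.
The figure 65 means first inversion — the third is in the bass.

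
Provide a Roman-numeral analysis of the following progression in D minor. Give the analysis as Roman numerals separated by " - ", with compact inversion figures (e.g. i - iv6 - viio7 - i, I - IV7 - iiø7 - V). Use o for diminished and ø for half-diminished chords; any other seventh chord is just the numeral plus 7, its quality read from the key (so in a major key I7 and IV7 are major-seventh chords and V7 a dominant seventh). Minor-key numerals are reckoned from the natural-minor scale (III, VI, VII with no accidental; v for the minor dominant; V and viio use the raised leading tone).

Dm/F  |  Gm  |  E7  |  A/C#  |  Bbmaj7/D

i6 - iv - V7/V - V6 - VI65

Dm/F has root D, degree 1 in D minor, so i6.
Gm: minor triad on G = scale degree 4 → iv.
E7: a dominant seventh chord on E, the applied dominant of V → V7/V.
A/C#: major triad on A = scale degree 5 → V6.
Bbmaj7/D has root Bb, degree 6 in D minor, so VI65.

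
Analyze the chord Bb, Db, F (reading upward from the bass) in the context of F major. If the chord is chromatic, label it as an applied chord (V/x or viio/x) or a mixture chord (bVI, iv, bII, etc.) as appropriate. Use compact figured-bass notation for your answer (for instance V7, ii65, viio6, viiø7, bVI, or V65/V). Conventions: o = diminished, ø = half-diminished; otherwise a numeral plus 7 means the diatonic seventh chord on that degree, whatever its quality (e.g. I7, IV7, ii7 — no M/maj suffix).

iv

The pitches Bb-Db-F form a minor triad rooted on Bb.
Bb is the fourth degree of F major. This is the minor subdominant, borrowed from the parallel minor.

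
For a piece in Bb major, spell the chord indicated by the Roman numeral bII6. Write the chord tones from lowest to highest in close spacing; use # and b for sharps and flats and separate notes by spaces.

Eb Gb Cb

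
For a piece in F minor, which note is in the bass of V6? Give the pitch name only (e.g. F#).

E

V in F minor has root C; the chord is C-E-G.
The figure 6 means first inversion — the third is in the bass.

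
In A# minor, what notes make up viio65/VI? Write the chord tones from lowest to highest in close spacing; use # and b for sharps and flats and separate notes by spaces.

The slash marks an applied leading-tone chord: viio of VI. In A# minor, VI is F#, so the leading tone to it is E#, a half step below.
Building a fully diminished seventh chord on E# gives E#-G#-B-D.
With the 65 figure the chord is in first inversion; from the bass G# upward in close position it reads G#-B-D-E#.

G# B D E#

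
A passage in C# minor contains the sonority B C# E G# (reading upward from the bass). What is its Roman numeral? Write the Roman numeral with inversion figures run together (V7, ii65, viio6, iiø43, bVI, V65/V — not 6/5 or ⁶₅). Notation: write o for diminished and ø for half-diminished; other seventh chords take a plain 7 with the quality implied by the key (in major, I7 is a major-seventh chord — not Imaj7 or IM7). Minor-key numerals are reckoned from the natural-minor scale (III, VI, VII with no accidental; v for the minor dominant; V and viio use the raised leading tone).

i42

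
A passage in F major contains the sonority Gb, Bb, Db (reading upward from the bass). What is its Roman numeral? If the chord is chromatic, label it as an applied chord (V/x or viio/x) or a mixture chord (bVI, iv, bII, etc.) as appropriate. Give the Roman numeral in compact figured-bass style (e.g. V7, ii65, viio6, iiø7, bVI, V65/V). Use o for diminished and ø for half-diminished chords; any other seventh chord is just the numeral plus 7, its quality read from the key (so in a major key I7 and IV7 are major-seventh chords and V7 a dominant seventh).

bII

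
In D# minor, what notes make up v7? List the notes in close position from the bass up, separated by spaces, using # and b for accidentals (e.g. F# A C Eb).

A# C# E# G#

In D# minor, scale degree 5 is A#, and the diatonic chord built there is a minor seventh chord.
That chord is spelled A#-C#-E#-G#.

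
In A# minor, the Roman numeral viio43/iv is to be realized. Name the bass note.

G#

The applied chord viio43/iv is rooted on C##: C##-E#-G#-B.
The figure 43 means second inversion — the fifth is in the bass.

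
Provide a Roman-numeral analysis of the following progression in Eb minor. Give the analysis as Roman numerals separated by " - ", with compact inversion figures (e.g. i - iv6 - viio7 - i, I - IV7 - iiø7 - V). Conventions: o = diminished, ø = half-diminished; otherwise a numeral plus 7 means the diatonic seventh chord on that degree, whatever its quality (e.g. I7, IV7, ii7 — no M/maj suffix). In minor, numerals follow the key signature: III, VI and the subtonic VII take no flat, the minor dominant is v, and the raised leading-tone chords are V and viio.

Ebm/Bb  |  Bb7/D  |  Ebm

Ebm/Bb: minor triad on Eb = scale degree 1 → i64.
Bb7/D: root Bb is the dominant; dominant seventh chord there is V65.
Ebm has root Eb, degree 1 in Eb minor, so i.

i64 - V65 - i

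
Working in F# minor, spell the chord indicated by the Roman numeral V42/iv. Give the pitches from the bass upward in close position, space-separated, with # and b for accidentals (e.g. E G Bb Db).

E F# A# C#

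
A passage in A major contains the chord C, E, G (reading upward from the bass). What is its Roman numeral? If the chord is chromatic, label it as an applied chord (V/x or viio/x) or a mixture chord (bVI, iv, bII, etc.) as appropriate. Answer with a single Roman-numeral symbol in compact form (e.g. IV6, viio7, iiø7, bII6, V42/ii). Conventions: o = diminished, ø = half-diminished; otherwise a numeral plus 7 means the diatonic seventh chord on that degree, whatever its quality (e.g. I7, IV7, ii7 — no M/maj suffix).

bIII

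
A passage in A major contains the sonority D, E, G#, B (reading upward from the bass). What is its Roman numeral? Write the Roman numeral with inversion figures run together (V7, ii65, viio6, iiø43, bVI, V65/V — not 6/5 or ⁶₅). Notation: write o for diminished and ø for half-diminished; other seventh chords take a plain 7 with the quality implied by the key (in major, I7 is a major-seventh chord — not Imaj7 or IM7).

Stacked in thirds the chord is E-G#-B-D: a dominant seventh chord on E.
In A major, E is the dominant; the diatonic dominant seventh chord there is V7.
With D in the bass the chord is in third inversion, so the figured bass is 42.

V42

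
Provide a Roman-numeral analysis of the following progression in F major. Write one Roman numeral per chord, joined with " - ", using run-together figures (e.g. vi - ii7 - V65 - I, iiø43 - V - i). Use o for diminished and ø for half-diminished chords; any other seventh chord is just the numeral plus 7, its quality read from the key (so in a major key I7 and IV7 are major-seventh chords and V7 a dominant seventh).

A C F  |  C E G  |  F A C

I6 - V - I

A-C-F: major triad on F = scale degree 1 → I6.
C-E-G: root C is the dominant; major triad there is V.
F-A-C: major triad on F = scale degree 1 → I.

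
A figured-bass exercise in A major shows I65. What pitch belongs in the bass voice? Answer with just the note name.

C#

I in A major has root A; the chord is A-C#-E-G#.
The figure 65 means first inversion — the third is in the bass.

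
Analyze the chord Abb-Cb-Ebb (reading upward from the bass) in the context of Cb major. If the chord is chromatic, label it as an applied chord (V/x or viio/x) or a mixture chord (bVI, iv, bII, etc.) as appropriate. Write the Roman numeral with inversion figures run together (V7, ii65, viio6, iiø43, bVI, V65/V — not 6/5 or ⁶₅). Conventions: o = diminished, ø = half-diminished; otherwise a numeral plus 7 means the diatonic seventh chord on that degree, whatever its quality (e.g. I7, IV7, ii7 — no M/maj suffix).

bVI

The pitches Abb-Cb-Ebb form a major triad rooted on Abb.
Abb is the lowered sixth degree of Cb major (diatonic 6 would be Ab). This is a major triad on the lowered sixth degree, borrowed from the parallel minor.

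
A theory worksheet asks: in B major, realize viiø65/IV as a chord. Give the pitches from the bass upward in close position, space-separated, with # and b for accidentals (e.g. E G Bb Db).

The slash marks an applied leading-tone chord: viio of IV. In B major, IV is E, so the leading tone to it is D#, a half step below.
Building a half-diminished seventh chord on D# gives D#-F#-A-C#.
The figured bass 65 indicates first inversion, placing the third (F#) in the bass: F#-A-C#-D#.

F# A C# D#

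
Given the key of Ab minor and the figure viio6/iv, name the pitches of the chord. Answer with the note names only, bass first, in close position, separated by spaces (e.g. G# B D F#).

The slash marks an applied leading-tone chord: viio of iv. In Ab minor, iv is Db, so the leading tone to it is C, a half step below.
Building a diminished triad on C gives C-Eb-Gb.
With the 6 figure the chord is in first inversion; from the bass Eb upward in close position it reads Eb-Gb-C.

Eb Gb C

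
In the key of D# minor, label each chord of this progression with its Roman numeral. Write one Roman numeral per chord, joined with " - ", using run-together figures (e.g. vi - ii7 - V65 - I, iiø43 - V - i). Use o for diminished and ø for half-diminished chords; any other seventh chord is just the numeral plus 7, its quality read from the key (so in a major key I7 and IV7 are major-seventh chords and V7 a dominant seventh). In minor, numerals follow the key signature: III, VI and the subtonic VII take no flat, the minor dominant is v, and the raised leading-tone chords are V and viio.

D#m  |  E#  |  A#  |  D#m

i - V/V - V - i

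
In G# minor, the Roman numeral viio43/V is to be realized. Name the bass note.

The applied chord viio43/V is rooted on C##: C##-E#-G#-B.
The figure 43 means second inversion — the fifth is in the bass.

G#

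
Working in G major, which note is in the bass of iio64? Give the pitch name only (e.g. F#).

iio in G major has root A; the chord is A-C-Eb.
The figure 64 means second inversion — the fifth is in the bass.

Eb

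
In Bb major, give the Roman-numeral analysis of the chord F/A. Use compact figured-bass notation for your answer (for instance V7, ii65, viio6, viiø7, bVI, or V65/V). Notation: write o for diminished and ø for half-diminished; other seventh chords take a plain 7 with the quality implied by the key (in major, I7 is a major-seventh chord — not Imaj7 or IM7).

V6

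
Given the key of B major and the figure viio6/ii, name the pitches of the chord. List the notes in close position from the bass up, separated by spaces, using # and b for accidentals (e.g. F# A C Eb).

D# F# B#

The slash marks an applied leading-tone chord: viio of ii. In B major, ii is C#, so the leading tone to it is B#, a half step below.
Building a diminished triad on B# gives B#-D#-F#.
The figured bass 6 indicates first inversion, placing the third (D#) in the bass: D#-F#-B#.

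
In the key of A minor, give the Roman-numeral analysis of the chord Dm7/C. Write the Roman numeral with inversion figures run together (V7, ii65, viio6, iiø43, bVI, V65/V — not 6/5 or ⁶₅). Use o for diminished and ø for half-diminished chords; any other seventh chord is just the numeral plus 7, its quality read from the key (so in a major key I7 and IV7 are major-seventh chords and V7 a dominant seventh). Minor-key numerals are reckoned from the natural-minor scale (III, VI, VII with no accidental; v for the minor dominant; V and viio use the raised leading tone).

iv42

The pitches D-F-A-C form a minor seventh chord rooted on D.
D is scale degree 4 in A minor, and a minor seventh chord on that degree is written iv7.
With C in the bass the chord is in third inversion, so the figured bass is 42.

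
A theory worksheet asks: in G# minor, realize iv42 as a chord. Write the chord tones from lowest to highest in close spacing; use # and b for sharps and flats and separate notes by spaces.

B C# E G#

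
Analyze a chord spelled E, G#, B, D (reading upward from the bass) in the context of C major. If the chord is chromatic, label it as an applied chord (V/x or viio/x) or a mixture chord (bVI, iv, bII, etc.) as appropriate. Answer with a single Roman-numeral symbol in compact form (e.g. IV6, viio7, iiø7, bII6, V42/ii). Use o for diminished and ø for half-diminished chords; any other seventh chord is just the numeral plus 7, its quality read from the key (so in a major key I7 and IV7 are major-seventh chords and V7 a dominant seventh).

Stacked in thirds the chord is E-G#-B-D: a dominant seventh chord on E.
E is not a diatonic chord root with this quality in C major, but it lies a perfect fifth above A (vi), so the chord functions as an applied dominant of vi.

V7/vi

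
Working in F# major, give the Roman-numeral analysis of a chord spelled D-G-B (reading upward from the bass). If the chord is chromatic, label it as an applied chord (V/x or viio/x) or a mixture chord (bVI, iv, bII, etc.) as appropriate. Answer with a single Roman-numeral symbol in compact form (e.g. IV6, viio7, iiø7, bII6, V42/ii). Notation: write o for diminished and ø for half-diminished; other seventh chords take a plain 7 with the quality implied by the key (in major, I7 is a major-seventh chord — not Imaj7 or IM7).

bII64

The pitches G-B-D form a major triad rooted on G.
G is the lowered second degree of F# major (diatonic 2 would be G#). This is the Neapolitan chord — a major triad on the lowered second degree.
With D in the bass the chord is in second inversion, so the figured bass is 64.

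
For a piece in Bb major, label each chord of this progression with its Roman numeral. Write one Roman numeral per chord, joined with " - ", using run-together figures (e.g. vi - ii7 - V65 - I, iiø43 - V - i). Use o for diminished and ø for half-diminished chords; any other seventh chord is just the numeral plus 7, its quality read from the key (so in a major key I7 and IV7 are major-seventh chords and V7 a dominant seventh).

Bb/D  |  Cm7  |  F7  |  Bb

I6 - ii7 - V7 - I

Bb/D: major triad on Bb = scale degree 1 → I6.
Cm7 has root C, degree 2 in Bb major, so ii7.
F7 has root F, degree 5 in Bb major, so V7.
Bb: root Bb is the tonic; major triad there is I.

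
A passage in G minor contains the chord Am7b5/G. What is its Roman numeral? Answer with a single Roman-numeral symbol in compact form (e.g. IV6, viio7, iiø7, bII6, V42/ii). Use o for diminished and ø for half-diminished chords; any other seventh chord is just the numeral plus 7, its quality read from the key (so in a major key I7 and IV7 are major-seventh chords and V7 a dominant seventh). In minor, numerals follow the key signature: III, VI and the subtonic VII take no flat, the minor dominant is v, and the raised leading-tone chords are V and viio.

iiø42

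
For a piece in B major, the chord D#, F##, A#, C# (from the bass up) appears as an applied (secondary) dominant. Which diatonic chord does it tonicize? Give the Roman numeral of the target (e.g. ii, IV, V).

vi

The chord is a dominant seventh chord on D#.
A dominant resolves down a perfect fifth: D# → G#. In B major, G# is scale degree 6, i.e. vi.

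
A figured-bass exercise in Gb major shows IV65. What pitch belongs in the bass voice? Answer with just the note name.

Eb

IV in Gb major has root Cb; the chord is Cb-Eb-Gb-Bb.
The figure 65 means first inversion — the third is in the bass.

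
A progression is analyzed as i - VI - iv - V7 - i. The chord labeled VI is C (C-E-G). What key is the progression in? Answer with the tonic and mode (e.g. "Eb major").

VI is given as C-E-G — a major triad with root C.
VI on C implies C is the submediant; that puts the tonic at E, and the uppercase numeral fits minor mode.

E minor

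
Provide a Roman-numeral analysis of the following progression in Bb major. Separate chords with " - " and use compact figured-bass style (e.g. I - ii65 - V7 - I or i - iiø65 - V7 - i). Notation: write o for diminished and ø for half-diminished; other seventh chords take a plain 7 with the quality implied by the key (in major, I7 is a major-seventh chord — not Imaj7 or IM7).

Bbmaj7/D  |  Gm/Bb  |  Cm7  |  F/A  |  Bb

Bbmaj7/D: root Bb is the tonic; major seventh chord there is I65.
Gm/Bb: minor triad on G = scale degree 6 → vi6.
Cm7: minor seventh chord on C = scale degree 2 → ii7.
F/A: root F is the dominant; major triad there is V6.
Bb: root Bb is the tonic; major triad there is I.

I65 - vi6 - ii7 - V6 - I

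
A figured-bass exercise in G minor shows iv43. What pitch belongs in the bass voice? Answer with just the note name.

G

iv in G minor has root C; the chord is C-Eb-G-Bb.
The figure 43 means second inversion — the fifth is in the bass.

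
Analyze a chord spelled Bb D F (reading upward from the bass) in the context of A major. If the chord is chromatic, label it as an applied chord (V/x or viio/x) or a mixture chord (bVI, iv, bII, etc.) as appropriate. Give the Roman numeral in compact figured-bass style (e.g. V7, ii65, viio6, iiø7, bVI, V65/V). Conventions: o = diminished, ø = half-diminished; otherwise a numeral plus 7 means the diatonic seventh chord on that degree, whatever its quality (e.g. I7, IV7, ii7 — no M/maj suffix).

bII

The pitches Bb-D-F form a major triad rooted on Bb.
Bb is the lowered second degree of A major (diatonic 2 would be B). This is the Neapolitan chord — a major triad on the lowered second degree.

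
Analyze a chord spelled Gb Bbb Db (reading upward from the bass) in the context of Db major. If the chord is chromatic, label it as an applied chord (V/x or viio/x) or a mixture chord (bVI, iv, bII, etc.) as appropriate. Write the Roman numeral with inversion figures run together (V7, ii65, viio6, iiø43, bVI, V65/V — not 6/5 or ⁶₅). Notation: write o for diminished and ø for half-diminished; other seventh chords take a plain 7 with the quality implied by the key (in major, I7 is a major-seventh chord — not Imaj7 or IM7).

iv

The pitches Gb-Bbb-Db form a minor triad rooted on Gb.
Gb is the fourth degree of Db major. This is the minor subdominant, borrowed from the parallel minor.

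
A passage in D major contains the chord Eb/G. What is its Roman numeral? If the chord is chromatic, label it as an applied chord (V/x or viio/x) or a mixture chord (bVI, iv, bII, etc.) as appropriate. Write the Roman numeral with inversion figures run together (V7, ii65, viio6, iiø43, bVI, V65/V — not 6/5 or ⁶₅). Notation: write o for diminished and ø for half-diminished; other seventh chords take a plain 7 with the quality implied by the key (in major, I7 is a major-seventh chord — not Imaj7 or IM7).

bII6

The pitches Eb-G-Bb form a major triad rooted on Eb.
Eb is the lowered second degree of D major (diatonic 2 would be E). This is the Neapolitan sixth — a major triad on the lowered second degree, here in its customary first inversion.
With G in the bass the chord is in first inversion, so the figured bass is 6.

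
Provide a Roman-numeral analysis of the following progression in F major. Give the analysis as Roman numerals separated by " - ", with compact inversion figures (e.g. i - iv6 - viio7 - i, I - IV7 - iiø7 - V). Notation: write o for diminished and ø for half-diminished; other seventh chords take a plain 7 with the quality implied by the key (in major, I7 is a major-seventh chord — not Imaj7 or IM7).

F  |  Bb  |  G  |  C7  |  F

I - IV - V/V - V7 - I

F has root F, degree 1 in F major, so I.
Bb has root Bb, degree 4 in F major, so IV.
G: chromatic; G is V of V, so V/V.
C7: root C is the dominant; dominant seventh chord there is V7.
F has root F, degree 1 in F major, so I.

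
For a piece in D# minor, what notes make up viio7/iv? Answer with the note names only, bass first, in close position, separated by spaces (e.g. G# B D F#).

The slash marks an applied leading-tone chord: viio of iv. In D# minor, iv is G#, so the leading tone to it is F##, a half step below.
Building a fully diminished seventh chord on F## gives F##-A#-C#-E.

F## A# C# E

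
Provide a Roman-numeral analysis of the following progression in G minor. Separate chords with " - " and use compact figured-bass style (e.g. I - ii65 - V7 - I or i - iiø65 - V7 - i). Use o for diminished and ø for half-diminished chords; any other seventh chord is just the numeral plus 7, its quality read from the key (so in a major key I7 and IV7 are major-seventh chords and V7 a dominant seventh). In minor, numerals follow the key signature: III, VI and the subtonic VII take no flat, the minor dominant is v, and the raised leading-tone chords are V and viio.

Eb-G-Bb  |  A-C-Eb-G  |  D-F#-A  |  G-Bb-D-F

VI - iiø7 - V - i7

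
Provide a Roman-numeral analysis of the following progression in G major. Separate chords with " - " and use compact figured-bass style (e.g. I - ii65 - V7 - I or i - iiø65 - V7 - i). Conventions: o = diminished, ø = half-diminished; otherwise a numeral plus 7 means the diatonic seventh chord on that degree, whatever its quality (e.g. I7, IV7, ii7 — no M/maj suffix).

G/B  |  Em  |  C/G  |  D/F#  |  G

G/B: major triad on G = scale degree 1 → I6.
Em: minor triad on E = scale degree 6 → vi.
C/G has root C, degree 4 in G major, so IV64.
D/F#: major triad on D = scale degree 5 → V6.
G: major triad on G = scale degree 1 → I.

I6 - vi - IV64 - V6 - I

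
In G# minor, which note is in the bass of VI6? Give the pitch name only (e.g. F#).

G#

VI in G# minor has root E; the chord is E-G#-B.
The figure 6 means first inversion — the third is in the bass.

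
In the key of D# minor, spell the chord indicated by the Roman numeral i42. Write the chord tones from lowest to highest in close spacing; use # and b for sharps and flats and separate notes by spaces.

In D# minor, scale degree 1 is D#, and the diatonic chord built there is a minor seventh chord.
That chord is spelled D#-F#-A#-C#.
With the 42 figure the chord is in third inversion; from the bass C# upward in close position it reads C#-D#-F#-A#.

C# D# F# A#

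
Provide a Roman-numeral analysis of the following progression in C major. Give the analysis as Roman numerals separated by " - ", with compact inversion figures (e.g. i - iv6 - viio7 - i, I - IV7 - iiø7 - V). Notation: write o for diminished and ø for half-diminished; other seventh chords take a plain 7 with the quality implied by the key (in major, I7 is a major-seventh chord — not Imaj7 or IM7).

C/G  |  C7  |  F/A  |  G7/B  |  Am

I64 - V7/IV - IV6 - V65 - vi

C/G: major triad on C = scale degree 1 → I64.
C7 is the secondary dominant of IV (dominant seventh chord on C): V7/IV.
F/A: major triad on F = scale degree 4 → IV6.
G7/B: root G is the dominant; dominant seventh chord there is V65.
Am: root A is the submediant; minor triad there is vi.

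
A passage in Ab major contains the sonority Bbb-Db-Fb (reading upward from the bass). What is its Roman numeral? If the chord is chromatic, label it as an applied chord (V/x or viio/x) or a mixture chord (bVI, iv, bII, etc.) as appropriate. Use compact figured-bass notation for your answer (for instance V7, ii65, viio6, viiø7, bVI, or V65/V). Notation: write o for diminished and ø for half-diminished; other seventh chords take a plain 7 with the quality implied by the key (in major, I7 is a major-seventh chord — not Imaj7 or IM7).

Stacked in thirds the chord is Bbb-Db-Fb: a major triad on Bbb.
Bbb is the lowered second degree of Ab major (diatonic 2 would be Bb). This is the Neapolitan chord — a major triad on the lowered second degree.

bII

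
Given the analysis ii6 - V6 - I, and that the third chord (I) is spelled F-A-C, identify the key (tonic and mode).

The anchor chord is a major triad on F, labeled I.
If F is scale degree 1 and the mode makes that degree carry a major triad, the tonic is F and the mode is major.

F major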